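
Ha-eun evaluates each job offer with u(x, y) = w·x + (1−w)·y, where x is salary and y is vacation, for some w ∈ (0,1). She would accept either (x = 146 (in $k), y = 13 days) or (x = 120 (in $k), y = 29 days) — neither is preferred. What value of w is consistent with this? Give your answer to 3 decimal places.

w = 0.381

Indifference: w·146 + (1−w)·13 = w·120 + (1−w)·29.
w·(146−120) = (1−w)·(29−13), i.e. w·26 = (1−w)·16.
Hence w = 16/(26+16) = 16/42 = 0.381.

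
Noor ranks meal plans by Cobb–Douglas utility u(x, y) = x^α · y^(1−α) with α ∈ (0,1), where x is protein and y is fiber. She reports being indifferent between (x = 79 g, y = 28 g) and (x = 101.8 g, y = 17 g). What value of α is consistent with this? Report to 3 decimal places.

Set the two utilities equal: 79^α·28^(1−α) = 101.8^α·17^(1−α).
(79/101.8)^α = (17/28)^(1−α); take logs: α·ln(79/101.8) = (1−α)·ln(17/28), i.e. α·-0.253562 = (1−α)·-0.498991.
With A = -0.253562 and B = -0.498991: α·A = (1−α)·B, so α = B/(A+B) = -0.498991/-0.752553 ≈ 0.663.

α ≈ 0.663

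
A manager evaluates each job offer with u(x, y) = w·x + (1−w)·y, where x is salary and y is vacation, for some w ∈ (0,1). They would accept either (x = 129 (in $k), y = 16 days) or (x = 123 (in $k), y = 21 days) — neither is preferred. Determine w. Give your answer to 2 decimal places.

w = 0.45

u(129,16) = u(123,21) means w·129 + (1−w)·16 = w·123 + (1−w)·21.
Rearranging, 6·w − 5·(1−w) = 0.
The marginal rate of substitution is 5/6, so w = 5/(6+5) = 0.45.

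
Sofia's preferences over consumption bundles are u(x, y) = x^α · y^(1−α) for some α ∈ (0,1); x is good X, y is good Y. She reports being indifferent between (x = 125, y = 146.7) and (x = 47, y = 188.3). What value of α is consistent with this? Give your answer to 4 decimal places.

Set the two utilities equal: 125^α·146.7^(1−α) = 47^α·188.3^(1−α).
(125/47)^α = (188.3/146.7)^(1−α); take logs: α·ln(125/47) = (1−α)·ln(188.3/146.7), i.e. α·0.9781661 = (1−α)·0.2496468.
So α/(1−α) = (0.2496468)/(0.9781661) = 0.2552192, and α = 0.2552192/1.2552192 ≈ 0.2033.

α ≈ 0.2033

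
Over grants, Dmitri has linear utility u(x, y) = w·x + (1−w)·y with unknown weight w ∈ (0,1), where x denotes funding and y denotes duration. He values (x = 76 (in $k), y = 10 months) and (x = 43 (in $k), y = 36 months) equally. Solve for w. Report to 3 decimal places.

w = 0.441

Equating utilities: w·76 + (1−w)·10 = w·43 + (1−w)·36.
Rearranging, 33·w − 26·(1−w) = 0.
The marginal rate of substitution is 26/33, so w = 26/(33+26) = 0.441.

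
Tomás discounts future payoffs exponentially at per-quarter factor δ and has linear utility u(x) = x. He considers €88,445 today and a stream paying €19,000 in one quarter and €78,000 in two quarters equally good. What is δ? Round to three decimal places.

Present value of the stream is 19000·δ + 78000·δ². Indifference gives 19000δ + 78000δ² = 88445.
So 78000δ² + 19000δ − 88445 = 0.
δ = (−19000 + √(19000² + 4·78000·88445)) / (2·78000) = (−19000 + √27955840000.00) / 156000 ≈ 0.950.

δ ≈ 0.950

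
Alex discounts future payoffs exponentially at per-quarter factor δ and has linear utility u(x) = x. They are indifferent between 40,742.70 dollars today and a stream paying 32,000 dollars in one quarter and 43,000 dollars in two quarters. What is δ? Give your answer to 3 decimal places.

Present value of the stream is 32000·δ + 43000·δ². Indifference gives 32000δ + 43000δ² = 40742.70.
That is, 43000δ² + 32000δ − 40742.70 = 0, a quadratic in δ.
The positive root is δ = [−32000 + √(32000² + 4·43000·40742.70)] / (2·43000) = (−32000 + 89620.000)/86000 ≈ 0.670.

δ ≈ 0.670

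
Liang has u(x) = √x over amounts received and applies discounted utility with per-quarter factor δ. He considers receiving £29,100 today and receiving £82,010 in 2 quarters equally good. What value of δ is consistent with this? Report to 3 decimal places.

The payoff in 2 quarters is discounted by δ^2, so u(29100) = δ^2·u(82010) and δ^2 = u(29100)/u(82010).
With u(x) = √x: δ^2 = √29100/√82010 = √(29100/82010) = 0.59568.
Hence δ = (0.59568)^(1/2) = 0.77180.

δ ≈ 0.772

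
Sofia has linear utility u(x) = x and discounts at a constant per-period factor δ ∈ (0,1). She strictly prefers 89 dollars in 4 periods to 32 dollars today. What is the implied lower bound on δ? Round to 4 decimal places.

δ > 0.7744

The preference means 32 < δ^4·89.
So δ^4 > 32/89 = 0.35955; taking the 4th root of both positive sides preserves the inequality.
δ > 0.35955^(1/4) = 0.7744.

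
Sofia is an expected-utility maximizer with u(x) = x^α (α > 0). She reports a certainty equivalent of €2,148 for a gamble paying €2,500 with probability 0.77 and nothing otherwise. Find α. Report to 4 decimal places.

α ≈ 1.7223

The lottery's expected utility is 0.77·u(2500) + 0.23·u(0) = 0.77·2500^α (since u(0) = 0 for α > 0).
Setting u(2148) equal to that: 2148^α = 0.77·2500^α ⇒ (2148/2500)^α = 0.77.
α = ln(0.77) / ln(2148/2500) = -0.2613648/-0.1517536 ≈ 1.7223.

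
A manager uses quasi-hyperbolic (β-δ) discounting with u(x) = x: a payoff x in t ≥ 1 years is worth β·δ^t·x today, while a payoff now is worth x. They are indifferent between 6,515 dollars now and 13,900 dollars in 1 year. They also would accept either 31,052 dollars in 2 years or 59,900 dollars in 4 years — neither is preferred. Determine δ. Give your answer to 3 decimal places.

Both payoffs in the second observation are in the future, so β drops out: δ^2·31052 = δ^4·59900 ⇒ δ^2 = 31052/59900 = 0.51840, so δ = 0.72000.

δ ≈ 0.720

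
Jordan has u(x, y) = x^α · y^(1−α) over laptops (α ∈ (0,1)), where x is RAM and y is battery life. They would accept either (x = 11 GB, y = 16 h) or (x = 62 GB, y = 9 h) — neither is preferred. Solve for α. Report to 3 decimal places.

α ≈ 0.250

Indifference: 11^α · 16^(1−α) = 62^α · 9^(1−α).
Rearrange to (11/62)^α = (9/16)^(1−α) and take logs: α·-1.729239 = (1−α)·-0.575364.
So α/(1−α) = (-0.575364)/(-1.729239) = 0.332727, and α = 0.332727/1.332727 ≈ 0.250.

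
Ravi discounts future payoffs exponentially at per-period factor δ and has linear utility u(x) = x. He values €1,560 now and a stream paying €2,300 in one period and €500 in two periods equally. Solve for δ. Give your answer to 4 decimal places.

Present value of the stream is 2300·δ + 500·δ². Indifference gives 2300δ + 500δ² = 1560.
Rearranged: 500δ² + 2300δ − 1560 = 0.
The positive root is δ = [−2300 + √(2300² + 4·500·1560)] / (2·500) = (−2300 + 2900.000)/1000 ≈ 0.6000.

δ ≈ 0.6000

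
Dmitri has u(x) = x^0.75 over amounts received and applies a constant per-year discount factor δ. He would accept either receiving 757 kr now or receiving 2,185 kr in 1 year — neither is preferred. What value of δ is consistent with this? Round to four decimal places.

δ ≈ 0.4516

Equating discounted utilities: u(757) = δ·u(2185) ⇒ δ = u(757)/u(2185).
Since u(x) = x^0.75, δ = (757/2185)^0.75 = 0.34645^0.75 = 0.45158.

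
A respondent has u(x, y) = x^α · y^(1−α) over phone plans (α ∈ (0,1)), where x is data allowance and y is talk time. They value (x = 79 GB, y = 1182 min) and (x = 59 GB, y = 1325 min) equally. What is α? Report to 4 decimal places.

Indifference: 79^α · 1182^(1−α) = 59^α · 1325^(1−α).
Rearrange to (79/59)^α = (1325/1182)^(1−α) and take logs: α·0.2919104 = (1−α)·0.1142045.
So α/(1−α) = (0.1142045)/(0.2919104) = 0.3912314, and α = 0.3912314/1.3912314 ≈ 0.2812.

α ≈ 0.2812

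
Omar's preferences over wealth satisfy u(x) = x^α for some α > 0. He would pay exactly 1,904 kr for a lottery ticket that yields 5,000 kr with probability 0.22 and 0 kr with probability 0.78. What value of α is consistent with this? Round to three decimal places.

Since u(0) = 0, the lottery's EU is 0.22·5000^α.
Indifference: 1904^α = 0.22·5000^α, so (1904/5000)^α = 0.22.
Take logs: α = ln 0.22 / ln(1904/5000) ≈ 1.56826.

α ≈ 1.568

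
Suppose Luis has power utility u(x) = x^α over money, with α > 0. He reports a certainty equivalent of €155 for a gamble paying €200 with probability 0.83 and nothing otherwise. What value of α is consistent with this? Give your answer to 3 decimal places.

EU(lottery) = 0.83·200^α + 0.17·0 = 0.83·200^α.
Setting u(155) equal to that: 155^α = 0.83·200^α ⇒ (155/200)^α = 0.83.
Taking logs: α·ln(155/200) = ln(0.83), so α = -0.186330 / -0.254892 ≈ 0.731.

α ≈ 0.731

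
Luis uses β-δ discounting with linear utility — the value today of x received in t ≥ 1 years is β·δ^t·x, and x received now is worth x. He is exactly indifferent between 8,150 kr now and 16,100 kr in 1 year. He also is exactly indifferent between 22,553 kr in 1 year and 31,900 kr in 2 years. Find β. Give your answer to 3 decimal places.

β ≈ 0.716

The second indifference involves only future payoffs, so β cancels: β·δ^1·22553 = β·δ^2·31900, giving δ = 22553/31900 = 0.70699.
Substituting δ into 8150 = β·δ·16100: β = 8150/(11382.549) ≈ 0.716.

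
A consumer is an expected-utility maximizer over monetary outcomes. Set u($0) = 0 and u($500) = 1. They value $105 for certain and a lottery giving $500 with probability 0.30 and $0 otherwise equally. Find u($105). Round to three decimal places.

u($105) equals the lottery's expected utility: 0.30·1 + 0.70·0 = 0.30.

0.300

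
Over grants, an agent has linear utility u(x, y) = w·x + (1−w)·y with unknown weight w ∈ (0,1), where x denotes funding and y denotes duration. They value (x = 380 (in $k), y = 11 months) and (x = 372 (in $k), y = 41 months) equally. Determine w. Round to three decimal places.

u(380,11) = u(372,41) means w·380 + (1−w)·11 = w·372 + (1−w)·41.
w·(380−372) = (1−w)·(41−11), i.e. w·8 = (1−w)·30.
So w/(1−w) = 30/8 = 3.7500, giving w = 30/(8+30) = 0.789.

w = 0.789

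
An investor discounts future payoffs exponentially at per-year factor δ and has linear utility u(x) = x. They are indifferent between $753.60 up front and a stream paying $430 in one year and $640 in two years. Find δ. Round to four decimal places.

The stream is worth 430δ + 640δ² today, so 430δ + 640δ² = 753.60.
So 640δ² + 430δ − 753.60 = 0.
By the quadratic formula (taking the positive root), δ = (−430 + √2114116.00) / 1280 ≈ 0.8000.

δ ≈ 0.8000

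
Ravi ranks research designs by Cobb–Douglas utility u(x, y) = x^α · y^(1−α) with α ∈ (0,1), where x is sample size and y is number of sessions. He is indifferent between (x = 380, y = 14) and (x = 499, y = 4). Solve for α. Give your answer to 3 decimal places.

α ≈ 0.821

Indifference: 380^α · 14^(1−α) = 499^α · 4^(1−α).
Rearrange to (380/499)^α = (4/14)^(1−α) and take logs: α·-0.272435 = (1−α)·-1.252763.
Thus α·(-1.525198) = -1.252763, so α = -1.252763/-1.525198 ≈ 0.821.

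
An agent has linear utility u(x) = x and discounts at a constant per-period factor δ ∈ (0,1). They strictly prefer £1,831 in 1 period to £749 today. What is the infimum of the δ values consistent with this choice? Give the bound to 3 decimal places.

Comparing present values: 749 < δ·1831.
Dividing through by 1831 gives δ > 0.40907.

δ > 0.409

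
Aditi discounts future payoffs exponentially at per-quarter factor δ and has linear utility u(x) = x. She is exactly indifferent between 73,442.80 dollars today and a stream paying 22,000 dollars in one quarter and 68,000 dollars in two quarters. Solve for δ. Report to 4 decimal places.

δ ≈ 0.8900

Present value of the stream is 22000·δ + 68000·δ². Indifference gives 22000δ + 68000δ² = 73442.80.
Rearranged: 68000δ² + 22000δ − 73442.80 = 0.
The positive root is δ = [−22000 + √(22000² + 4·68000·73442.80)] / (2·68000) = (−22000 + 143040.000)/136000 ≈ 0.8900.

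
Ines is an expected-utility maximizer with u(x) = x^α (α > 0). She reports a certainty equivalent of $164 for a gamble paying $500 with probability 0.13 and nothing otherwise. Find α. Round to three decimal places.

α ≈ 1.830

The lottery's expected utility is 0.13·u(500) + 0.87·u(0) = 0.13·500^α (since u(0) = 0 for α > 0).
Indifference: 164^α = 0.13·500^α, so (164/500)^α = 0.13.
α = ln(0.13) / ln(164/500) = -2.040221/-1.114742 ≈ 1.830.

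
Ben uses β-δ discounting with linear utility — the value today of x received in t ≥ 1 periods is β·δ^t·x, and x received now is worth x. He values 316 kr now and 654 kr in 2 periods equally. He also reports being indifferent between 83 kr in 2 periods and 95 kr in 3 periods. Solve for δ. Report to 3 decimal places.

δ ≈ 0.874

From the later pair, β·δ^2·83 = β·δ^3·95; dividing through, δ = 83/95 = 0.87368.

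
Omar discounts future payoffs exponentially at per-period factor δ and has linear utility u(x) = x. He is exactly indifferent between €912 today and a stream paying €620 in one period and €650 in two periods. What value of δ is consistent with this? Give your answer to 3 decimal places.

δ ≈ 0.800

Equating present values: 912 = 620δ + 650δ².
Rearranged: 650δ² + 620δ − 912 = 0.
By the quadratic formula (taking the positive root), δ = (−620 + √2755600.00) / 1300 ≈ 0.800.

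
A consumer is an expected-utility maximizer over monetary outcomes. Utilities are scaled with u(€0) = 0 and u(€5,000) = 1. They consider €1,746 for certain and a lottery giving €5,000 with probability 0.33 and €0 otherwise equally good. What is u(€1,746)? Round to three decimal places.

0.330

The indifference gives u(€1,746) = 0.33·u(€5,000) + 0.67·u(€0) = 0.33·1 + 0.67·0 = 0.33.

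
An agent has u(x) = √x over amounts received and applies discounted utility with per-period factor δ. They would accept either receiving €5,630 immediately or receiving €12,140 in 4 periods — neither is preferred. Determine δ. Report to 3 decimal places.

δ ≈ 0.908

Equating discounted utilities: u(5630) = δ^4·u(12140) ⇒ δ^4 = u(5630)/u(12140).
Since u(x) = √x, δ^4 = √(5630/12140) = 0.68100.
So δ = 0.68100^(1/4) ≈ 0.908.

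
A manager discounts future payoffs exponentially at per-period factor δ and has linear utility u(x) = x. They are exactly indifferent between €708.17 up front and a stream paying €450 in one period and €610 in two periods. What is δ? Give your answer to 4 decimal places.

Present value of the stream is 450·δ + 610·δ². Indifference gives 450δ + 610δ² = 708.17.
Rearranged: 610δ² + 450δ − 708.17 = 0.
By the quadratic formula (taking the positive root), δ = (−450 + √1930434.80) / 1220 ≈ 0.7700.

δ ≈ 0.7700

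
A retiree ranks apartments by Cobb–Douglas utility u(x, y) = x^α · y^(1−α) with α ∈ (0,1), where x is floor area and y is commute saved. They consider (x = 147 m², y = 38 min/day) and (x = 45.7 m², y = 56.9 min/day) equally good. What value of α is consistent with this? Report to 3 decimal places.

α ≈ 0.257

The Cobb–Douglas utilities coincide, so 147^α·38^(1−α) = 45.7^α·56.9^(1−α).
Rearrange to (147/45.7)^α = (56.9/38)^(1−α) and take logs: α·1.168334 = (1−α)·0.403709.
So α/(1−α) = (0.403709)/(1.168334) = 0.345542, and α = 0.345542/1.345542 ≈ 0.257.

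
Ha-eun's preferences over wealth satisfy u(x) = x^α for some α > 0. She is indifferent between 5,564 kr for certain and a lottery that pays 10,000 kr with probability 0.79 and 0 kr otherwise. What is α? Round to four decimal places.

α ≈ 0.4021

EU(lottery) = 0.79·10000^α + 0.21·0 = 0.79·10000^α.
Equating: 5564^α = 0.79·10000^α, i.e. 0.5564^α = 0.79.
α = ln(0.79) / ln(5564/10000) = -0.2357223/-0.5862678 ≈ 0.4021.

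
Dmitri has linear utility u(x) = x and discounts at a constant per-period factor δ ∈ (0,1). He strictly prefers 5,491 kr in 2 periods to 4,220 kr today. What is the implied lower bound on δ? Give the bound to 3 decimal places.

δ > 0.877

Under u(x) = x this choice says 4220 < δ^2·5491.
Dividing by 5491: δ^2 > 0.76853. Both sides are positive, so the square root keeps the direction.
δ > (4220/5491)^(1/2) ≈ 0.877.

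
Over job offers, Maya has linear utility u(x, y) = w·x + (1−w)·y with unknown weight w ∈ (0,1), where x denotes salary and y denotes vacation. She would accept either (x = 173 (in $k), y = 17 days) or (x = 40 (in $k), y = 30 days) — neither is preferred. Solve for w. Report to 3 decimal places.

w = 0.089

u(173,17) = u(40,30) means w·173 + (1−w)·17 = w·40 + (1−w)·30.
w·(173−40) = (1−w)·(30−17), i.e. w·133 = (1−w)·13.
So w/(1−w) = 13/133 = 0.0977, giving w = 13/(133+13) = 0.089.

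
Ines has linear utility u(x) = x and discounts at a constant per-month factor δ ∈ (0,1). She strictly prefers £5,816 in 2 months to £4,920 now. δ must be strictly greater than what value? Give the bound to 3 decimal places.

Comparing present values: 4920 < δ^2·5816.
Hence δ^2 > 4920/5816 = 0.84594, and x ↦ x^(1/2) is increasing on (0,∞).
δ > 0.84594^(1/2) = 0.920.

δ > 0.920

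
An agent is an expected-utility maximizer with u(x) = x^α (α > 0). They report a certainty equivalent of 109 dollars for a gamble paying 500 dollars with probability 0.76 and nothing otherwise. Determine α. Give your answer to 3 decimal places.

Since u(0) = 0, the lottery's EU is 0.76·500^α.
Setting u(109) equal to that: 109^α = 0.76·500^α ⇒ (109/500)^α = 0.76.
Taking logs: α·ln(109/500) = ln(0.76), so α = -0.274437 / -1.523260 ≈ 0.180.

α ≈ 0.180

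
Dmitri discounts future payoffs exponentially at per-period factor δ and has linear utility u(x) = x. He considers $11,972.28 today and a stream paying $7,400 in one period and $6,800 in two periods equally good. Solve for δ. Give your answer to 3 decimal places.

δ ≈ 0.890

Equating present values: 11972.28 = 7400δ + 6800δ².
So 6800δ² + 7400δ − 11972.28 = 0.
δ = (−7400 + √(7400² + 4·6800·11972.28)) / (2·6800) = (−7400 + √380406016.00) / 13600 ≈ 0.890.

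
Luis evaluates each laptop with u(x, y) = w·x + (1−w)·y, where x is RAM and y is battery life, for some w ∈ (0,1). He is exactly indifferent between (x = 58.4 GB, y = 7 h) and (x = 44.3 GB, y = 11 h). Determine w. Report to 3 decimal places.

w = 0.221

Indifference: w·58.4 + (1−w)·7 = w·44.3 + (1−w)·11.
Rearranging, 14.1·w − 4·(1−w) = 0.
The marginal rate of substitution is 4/14.1, so w = 4/(14.1+4) = 0.221.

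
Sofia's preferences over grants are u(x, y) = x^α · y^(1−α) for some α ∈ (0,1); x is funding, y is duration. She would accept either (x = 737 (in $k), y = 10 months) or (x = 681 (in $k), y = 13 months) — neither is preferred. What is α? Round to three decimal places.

The Cobb–Douglas utilities coincide, so 737^α·10^(1−α) = 681^α·13^(1−α).
Taking logs: α·ln 737 + (1−α)·ln 10 = α·ln 681 + (1−α)·ln 13, i.e. α·0.079026 = (1−α)·0.262364.
Thus α·(0.341390) = 0.262364, so α = 0.262364/0.341390 ≈ 0.769.

α ≈ 0.769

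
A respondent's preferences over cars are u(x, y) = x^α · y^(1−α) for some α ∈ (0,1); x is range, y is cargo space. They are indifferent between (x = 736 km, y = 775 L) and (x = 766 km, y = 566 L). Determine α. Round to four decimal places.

α ≈ 0.8872

Set the two utilities equal: 736^α·775^(1−α) = 766^α·566^(1−α).
(736/766)^α = (566/775)^(1−α); take logs: α·ln(736/766) = (1−α)·ln(566/775), i.e. α·-0.0399521 = (1−α)·-0.3142690.
So α/(1−α) = (-0.3142690)/(-0.0399521) = 7.8661447, and α = 7.8661447/8.8661447 ≈ 0.8872.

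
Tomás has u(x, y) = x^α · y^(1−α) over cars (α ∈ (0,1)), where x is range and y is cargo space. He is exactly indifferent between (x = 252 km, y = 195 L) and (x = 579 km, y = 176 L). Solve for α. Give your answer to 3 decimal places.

α ≈ 0.110

The Cobb–Douglas utilities coincide, so 252^α·195^(1−α) = 579^α·176^(1−α).
Taking logs: α·ln 252 + (1−α)·ln 195 = α·ln 579 + (1−α)·ln 176, i.e. α·-0.831873 = (1−α)·-0.102516.
Thus α·(-0.934389) = -0.102516, so α = -0.102516/-0.934389 ≈ 0.110.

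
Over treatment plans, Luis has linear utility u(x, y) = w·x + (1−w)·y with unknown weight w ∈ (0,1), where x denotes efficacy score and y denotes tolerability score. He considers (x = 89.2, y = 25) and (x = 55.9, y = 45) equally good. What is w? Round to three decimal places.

w = 0.375

Equating utilities: w·89.2 + (1−w)·25 = w·55.9 + (1−w)·45.
w·(89.2−55.9) = (1−w)·(45−25), i.e. w·33.3 = (1−w)·20.
So w/(1−w) = 20/33.3 = 0.6006, giving w = 20/(33.3+20) = 0.375.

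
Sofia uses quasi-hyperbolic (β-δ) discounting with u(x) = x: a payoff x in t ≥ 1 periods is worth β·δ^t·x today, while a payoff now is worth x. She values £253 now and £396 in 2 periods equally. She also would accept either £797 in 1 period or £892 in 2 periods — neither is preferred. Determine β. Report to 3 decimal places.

β ≈ 0.800

Both payoffs in the second observation are in the future, so β drops out: δ^1·797 = δ^2·892 ⇒ δ = 797/892 = 0.89350.
Substituting δ into 253 = β·δ^2·396: β = 253/(316.142) ≈ 0.800.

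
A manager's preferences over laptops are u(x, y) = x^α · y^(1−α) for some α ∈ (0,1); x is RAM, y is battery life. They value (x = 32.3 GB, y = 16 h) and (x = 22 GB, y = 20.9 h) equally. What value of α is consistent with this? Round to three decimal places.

α ≈ 0.410

The Cobb–Douglas utilities coincide, so 32.3^α·16^(1−α) = 22^α·20.9^(1−α).
Rearrange to (32.3/22)^α = (20.9/16)^(1−α) and take logs: α·0.384025 = (1−α)·0.267160.
With A = 0.384025 and B = 0.267160: α·A = (1−α)·B, so α = B/(A+B) = 0.267160/0.651185 ≈ 0.410.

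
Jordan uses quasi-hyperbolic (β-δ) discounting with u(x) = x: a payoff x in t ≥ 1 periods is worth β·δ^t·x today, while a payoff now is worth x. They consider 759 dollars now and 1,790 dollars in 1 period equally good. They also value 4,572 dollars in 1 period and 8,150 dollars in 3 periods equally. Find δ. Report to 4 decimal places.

Both payoffs in the second observation are in the future, so β drops out: δ^1·4572 = δ^3·8150 ⇒ δ^2 = 4572/8150 = 0.56098, so δ = 0.74899.

δ ≈ 0.7490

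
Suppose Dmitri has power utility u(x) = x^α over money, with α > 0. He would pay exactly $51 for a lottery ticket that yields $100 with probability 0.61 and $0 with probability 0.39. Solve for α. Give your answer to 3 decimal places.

The lottery's expected utility is 0.61·u(100) + 0.39·u(0) = 0.61·100^α (since u(0) = 0 for α > 0).
Equating: 51^α = 0.61·100^α, i.e. 0.5100^α = 0.61.
Taking logs: α·ln(51/100) = ln(0.61), so α = -0.494296 / -0.673345 ≈ 0.734.

α ≈ 0.734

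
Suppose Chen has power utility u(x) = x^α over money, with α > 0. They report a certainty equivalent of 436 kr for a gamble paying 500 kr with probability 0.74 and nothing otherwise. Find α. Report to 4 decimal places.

α ≈ 2.1984

Since u(0) = 0, the lottery's EU is 0.74·500^α.
Setting u(436) equal to that: 436^α = 0.74·500^α ⇒ (436/500)^α = 0.74.
Take logs: α = ln 0.74 / ln(436/500) ≈ 2.198395.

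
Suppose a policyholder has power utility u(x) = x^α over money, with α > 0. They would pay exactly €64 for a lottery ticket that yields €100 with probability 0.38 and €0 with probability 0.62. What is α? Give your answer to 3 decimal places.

The lottery's expected utility is 0.38·u(100) + 0.62·u(0) = 0.38·100^α (since u(0) = 0 for α > 0).
Setting u(64) equal to that: 64^α = 0.38·100^α ⇒ (64/100)^α = 0.38.
α = ln(0.38) / ln(64/100) = -0.967584/-0.446287 ≈ 2.168.

α ≈ 2.168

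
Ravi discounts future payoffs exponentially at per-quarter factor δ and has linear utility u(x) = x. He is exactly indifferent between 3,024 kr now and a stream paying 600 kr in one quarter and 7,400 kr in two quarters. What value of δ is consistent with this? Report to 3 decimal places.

Present value of the stream is 600·δ + 7400·δ². Indifference gives 600δ + 7400δ² = 3024.
Rearranged: 7400δ² + 600δ − 3024 = 0.
The positive root is δ = [−600 + √(600² + 4·7400·3024)] / (2·7400) = (−600 + 9480.000)/14800 ≈ 0.600.

δ ≈ 0.600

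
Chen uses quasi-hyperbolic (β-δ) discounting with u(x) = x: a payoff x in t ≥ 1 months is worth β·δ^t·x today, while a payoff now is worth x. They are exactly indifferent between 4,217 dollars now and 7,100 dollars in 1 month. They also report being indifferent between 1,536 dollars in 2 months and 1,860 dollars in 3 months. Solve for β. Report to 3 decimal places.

The second indifference involves only future payoffs, so β cancels: β·δ^2·1536 = β·δ^3·1860, giving δ = 1536/1860 = 0.82581.
Substituting δ into 4217 = β·δ·7100: β = 4217/(5863.226) ≈ 0.719.

β ≈ 0.719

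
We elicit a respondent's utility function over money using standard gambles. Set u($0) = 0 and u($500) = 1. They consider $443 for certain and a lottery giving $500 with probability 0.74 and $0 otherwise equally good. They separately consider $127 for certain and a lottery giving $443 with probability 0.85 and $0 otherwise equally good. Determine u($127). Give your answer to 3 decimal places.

0.629

First, u($443) = 0.74·u($500) + 0.26·u($0) = 0.74.
The second indifference gives u($127) = 0.85·u($443) + 0.15·u($0) = 0.85·0.74 + 0.15·0.00 = 0.6290.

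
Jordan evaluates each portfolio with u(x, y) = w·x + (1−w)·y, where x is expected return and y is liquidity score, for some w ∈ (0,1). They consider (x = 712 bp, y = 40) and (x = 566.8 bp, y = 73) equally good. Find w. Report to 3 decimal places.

w = 0.185

Equating utilities: w·712 + (1−w)·40 = w·566.8 + (1−w)·73.
w·(712−566.8) = (1−w)·(73−40), i.e. w·145.2 = (1−w)·33.
So w/(1−w) = 33/145.2 = 0.2273, giving w = 33/(145.2+33) = 0.185.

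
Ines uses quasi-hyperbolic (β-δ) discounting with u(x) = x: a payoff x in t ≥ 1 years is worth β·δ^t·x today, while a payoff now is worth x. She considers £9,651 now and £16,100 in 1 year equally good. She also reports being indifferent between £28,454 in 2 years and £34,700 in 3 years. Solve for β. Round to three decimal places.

From the later pair, β·δ^2·28454 = β·δ^3·34700; dividing through, δ = 28454/34700 = 0.82000.
The first indifference: 9651 = β·δ·16100, so β = 9651/(δ·16100) = 9651/(0.82000·16100) ≈ 0.731.

β ≈ 0.731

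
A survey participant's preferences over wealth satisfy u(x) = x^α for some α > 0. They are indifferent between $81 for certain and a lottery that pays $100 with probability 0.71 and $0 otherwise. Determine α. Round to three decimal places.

α ≈ 1.625

The lottery's expected utility is 0.71·u(100) + 0.29·u(0) = 0.71·100^α (since u(0) = 0 for α > 0).
Indifference: 81^α = 0.71·100^α, so (81/100)^α = 0.71.
Taking logs: α·ln(81/100) = ln(0.71), so α = -0.342490 / -0.210721 ≈ 1.625.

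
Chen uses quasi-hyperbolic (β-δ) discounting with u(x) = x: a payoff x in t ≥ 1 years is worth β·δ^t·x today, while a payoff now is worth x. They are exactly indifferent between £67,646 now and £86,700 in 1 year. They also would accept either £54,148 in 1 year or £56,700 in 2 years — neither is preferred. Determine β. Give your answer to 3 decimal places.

β ≈ 0.817

The second indifference involves only future payoffs, so β cancels: β·δ^1·54148 = β·δ^2·56700, giving δ = 54148/56700 = 0.95499.
The first indifference: 67646 = β·δ·86700, so β = 67646/(δ·86700) = 67646/(0.95499·86700) ≈ 0.817.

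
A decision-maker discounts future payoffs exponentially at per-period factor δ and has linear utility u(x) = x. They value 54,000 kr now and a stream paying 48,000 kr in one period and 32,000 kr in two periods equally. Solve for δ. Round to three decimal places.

δ ≈ 0.750

The stream is worth 48000δ + 32000δ² today, so 48000δ + 32000δ² = 54000.
Rearranged: 32000δ² + 48000δ − 54000 = 0.
By the quadratic formula (taking the positive root), δ = (−48000 + √9216000000.00) / 64000 ≈ 0.750.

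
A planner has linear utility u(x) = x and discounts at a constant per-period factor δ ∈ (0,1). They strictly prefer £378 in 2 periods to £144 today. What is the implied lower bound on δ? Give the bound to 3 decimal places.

The preference means 144 < δ^2·378.
So δ^2 > 144/378 = 0.38095; taking the square root of both positive sides preserves the inequality.
δ > 0.38095^(1/2) = 0.617.

δ > 0.617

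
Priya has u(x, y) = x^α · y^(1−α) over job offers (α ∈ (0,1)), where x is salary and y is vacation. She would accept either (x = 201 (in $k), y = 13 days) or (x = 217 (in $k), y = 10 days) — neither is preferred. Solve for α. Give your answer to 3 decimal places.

Set the two utilities equal: 201^α·13^(1−α) = 217^α·10^(1−α).
Taking logs: α·ln 201 + (1−α)·ln 13 = α·ln 217 + (1−α)·ln 10, i.e. α·-0.076592 = (1−α)·-0.262364.
Thus α·(-0.338956) = -0.262364, so α = -0.262364/-0.338956 ≈ 0.774.

α ≈ 0.774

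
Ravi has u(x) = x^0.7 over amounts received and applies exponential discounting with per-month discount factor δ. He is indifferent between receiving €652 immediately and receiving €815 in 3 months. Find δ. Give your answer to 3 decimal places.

δ ≈ 0.949

The payoff in 3 months is discounted by δ^3, so u(652) = δ^3·u(815) and δ^3 = u(652)/u(815).
Since u(x) = x^0.7, δ^3 = (652/815)^0.7 = 0.80000^0.7 = 0.85539.
Hence δ = (0.85539)^(1/3) = 0.94927.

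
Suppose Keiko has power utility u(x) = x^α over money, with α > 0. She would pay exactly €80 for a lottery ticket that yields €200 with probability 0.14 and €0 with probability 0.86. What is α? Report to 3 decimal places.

The lottery's expected utility is 0.14·u(200) + 0.86·u(0) = 0.14·200^α (since u(0) = 0 for α > 0).
Equating: 80^α = 0.14·200^α, i.e. 0.4000^α = 0.14.
Taking logs: α·ln(80/200) = ln(0.14), so α = -1.966113 / -0.916291 ≈ 2.146.

α ≈ 2.146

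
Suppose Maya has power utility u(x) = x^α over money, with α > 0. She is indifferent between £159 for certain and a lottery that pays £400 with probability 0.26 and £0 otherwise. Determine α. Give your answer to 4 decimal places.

α ≈ 1.4601

The lottery's expected utility is 0.26·u(400) + 0.74·u(0) = 0.26·400^α (since u(0) = 0 for α > 0).
Indifference: 159^α = 0.26·400^α, so (159/400)^α = 0.26.
Taking logs: α·ln(159/400) = ln(0.26), so α = -1.3470736 / -0.9225603 ≈ 1.4601.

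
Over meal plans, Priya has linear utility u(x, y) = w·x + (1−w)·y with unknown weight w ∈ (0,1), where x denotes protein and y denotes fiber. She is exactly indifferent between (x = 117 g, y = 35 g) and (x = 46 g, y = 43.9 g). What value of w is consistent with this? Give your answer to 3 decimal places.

Equating utilities: w·117 + (1−w)·35 = w·46 + (1−w)·43.9.
w·(117−46) = (1−w)·(43.9−35), i.e. w·71 = (1−w)·8.9.
Hence w = 8.9/(71+8.9) = 8.9/79.9 = 0.111.

w = 0.111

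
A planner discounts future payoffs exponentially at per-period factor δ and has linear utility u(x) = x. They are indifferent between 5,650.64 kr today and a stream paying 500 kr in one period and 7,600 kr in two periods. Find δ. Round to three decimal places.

δ ≈ 0.830

The stream is worth 500δ + 7600δ² today, so 500δ + 7600δ² = 5650.64.
So 7600δ² + 500δ − 5650.64 = 0.
The positive root is δ = [−500 + √(500² + 4·7600·5650.64)] / (2·7600) = (−500 + 13116.000)/15200 ≈ 0.830.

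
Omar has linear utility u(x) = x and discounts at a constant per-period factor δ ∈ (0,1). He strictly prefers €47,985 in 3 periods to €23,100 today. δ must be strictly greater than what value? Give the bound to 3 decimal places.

δ > 0.784

Comparing present values: 23100 < δ^3·47985.
So δ^3 > 23100/47985 = 0.48140; taking the cube root of both positive sides preserves the inequality.
δ > 0.48140^(1/3) = 0.784.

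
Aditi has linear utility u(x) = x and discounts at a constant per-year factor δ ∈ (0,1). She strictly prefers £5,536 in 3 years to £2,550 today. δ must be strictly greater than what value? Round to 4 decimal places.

The preference means 2550 < δ^3·5536.
Dividing by 5536: δ^3 > 0.46062. Both sides are positive, so the cube root keeps the direction.
δ > 0.46062^(1/3) = 0.7723.

δ > 0.7723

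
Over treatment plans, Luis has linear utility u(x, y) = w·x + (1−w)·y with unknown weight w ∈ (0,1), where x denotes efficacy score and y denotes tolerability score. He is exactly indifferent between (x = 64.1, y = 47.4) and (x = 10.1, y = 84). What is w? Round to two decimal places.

w = 0.40

Indifference: w·64.1 + (1−w)·47.4 = w·10.1 + (1−w)·84.
Collecting terms: w·54 = (1−w)·36.6.
The marginal rate of substitution is 36.6/54, so w = 36.6/(54+36.6) = 0.40.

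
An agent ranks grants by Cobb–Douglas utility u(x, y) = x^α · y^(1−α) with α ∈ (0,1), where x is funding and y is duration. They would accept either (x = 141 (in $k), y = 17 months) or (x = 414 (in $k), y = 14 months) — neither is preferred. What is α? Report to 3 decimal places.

Indifference: 141^α · 17^(1−α) = 414^α · 14^(1−α).
Taking logs: α·ln 141 + (1−α)·ln 17 = α·ln 414 + (1−α)·ln 14, i.e. α·-1.077106 = (1−α)·-0.194156.
So α/(1−α) = (-0.194156)/(-1.077106) = 0.180257, and α = 0.180257/1.180257 ≈ 0.153.

α ≈ 0.153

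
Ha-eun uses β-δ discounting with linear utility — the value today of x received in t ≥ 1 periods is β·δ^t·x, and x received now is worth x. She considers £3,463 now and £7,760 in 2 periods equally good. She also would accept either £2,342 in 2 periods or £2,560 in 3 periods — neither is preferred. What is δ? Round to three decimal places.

δ ≈ 0.915

The second indifference involves only future payoffs, so β cancels: β·δ^2·2342 = β·δ^3·2560, giving δ = 2342/2560 = 0.91484.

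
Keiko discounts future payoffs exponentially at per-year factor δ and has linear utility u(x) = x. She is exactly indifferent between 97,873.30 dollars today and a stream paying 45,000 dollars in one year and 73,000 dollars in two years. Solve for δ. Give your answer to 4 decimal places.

δ ≈ 0.8900

The stream is worth 45000δ + 73000δ² today, so 45000δ + 73000δ² = 97873.30.
Rearranged: 73000δ² + 45000δ − 97873.30 = 0.
δ = (−45000 + √(45000² + 4·73000·97873.30)) / (2·73000) = (−45000 + √30604003600.00) / 146000 ≈ 0.8900.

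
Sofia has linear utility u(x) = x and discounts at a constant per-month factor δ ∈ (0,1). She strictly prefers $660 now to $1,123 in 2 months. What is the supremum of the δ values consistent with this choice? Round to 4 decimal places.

δ < 0.7666

Under u(x) = x this choice says 660 > δ^2·1123.
Dividing by 1123: δ^2 < 0.58771. Both sides are positive, so the square root keeps the direction.
δ < (660/1123)^(1/2) ≈ 0.7666.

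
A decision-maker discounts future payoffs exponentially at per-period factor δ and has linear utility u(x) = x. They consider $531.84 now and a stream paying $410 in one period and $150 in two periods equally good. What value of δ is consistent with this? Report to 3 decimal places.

δ ≈ 0.960

The stream is worth 410δ + 150δ² today, so 410δ + 150δ² = 531.84.
So 150δ² + 410δ − 531.84 = 0.
δ = (−410 + √(410² + 4·150·531.84)) / (2·150) = (−410 + √487204.00) / 300 ≈ 0.960.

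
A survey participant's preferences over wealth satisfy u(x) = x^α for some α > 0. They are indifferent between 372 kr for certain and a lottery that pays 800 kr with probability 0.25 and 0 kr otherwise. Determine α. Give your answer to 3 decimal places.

α ≈ 1.810

The lottery's expected utility is 0.25·u(800) + 0.75·u(0) = 0.25·800^α (since u(0) = 0 for α > 0).
Setting u(372) equal to that: 372^α = 0.25·800^α ⇒ (372/800)^α = 0.25.
Taking logs: α·ln(372/800) = ln(0.25), so α = -1.386294 / -0.765718 ≈ 1.810.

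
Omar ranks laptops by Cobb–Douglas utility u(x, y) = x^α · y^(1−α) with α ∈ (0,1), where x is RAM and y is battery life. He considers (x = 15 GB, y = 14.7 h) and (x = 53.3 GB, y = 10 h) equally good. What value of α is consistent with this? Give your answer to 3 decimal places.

Indifference: 15^α · 14.7^(1−α) = 53.3^α · 10^(1−α).
Taking logs: α·ln 15 + (1−α)·ln 14.7 = α·ln 53.3 + (1−α)·ln 10, i.e. α·-1.267886 = (1−α)·-0.385262.
So α/(1−α) = (-0.385262)/(-1.267886) = 0.303862, and α = 0.303862/1.303862 ≈ 0.233.

α ≈ 0.233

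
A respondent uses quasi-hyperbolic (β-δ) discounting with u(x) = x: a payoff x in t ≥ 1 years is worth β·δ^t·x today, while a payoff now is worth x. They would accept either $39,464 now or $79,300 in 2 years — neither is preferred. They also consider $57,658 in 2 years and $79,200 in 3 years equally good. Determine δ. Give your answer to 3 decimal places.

From the later pair, β·δ^2·57658 = β·δ^3·79200; dividing through, δ = 57658/79200 = 0.72801.

δ ≈ 0.728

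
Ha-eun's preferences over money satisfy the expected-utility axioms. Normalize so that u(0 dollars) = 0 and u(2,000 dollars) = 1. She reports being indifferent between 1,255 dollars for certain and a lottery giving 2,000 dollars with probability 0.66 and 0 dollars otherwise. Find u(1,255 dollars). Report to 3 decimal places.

0.660

By the standard-gamble method, u(1,255 dollars) is just the indifference probability on the best outcome: 0.66.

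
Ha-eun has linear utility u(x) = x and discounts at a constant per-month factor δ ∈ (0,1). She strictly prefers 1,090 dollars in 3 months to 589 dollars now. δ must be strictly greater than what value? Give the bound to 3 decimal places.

δ > 0.815

The preference means 589 < δ^3·1090.
So δ^3 > 589/1090 = 0.54037; taking the cube root of both positive sides preserves the inequality.
δ > (589/1090)^(1/3) ≈ 0.815.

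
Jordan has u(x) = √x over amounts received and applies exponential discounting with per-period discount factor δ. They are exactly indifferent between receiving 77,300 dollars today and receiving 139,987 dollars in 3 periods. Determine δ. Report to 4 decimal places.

δ ≈ 0.9058

Indifference means u(77300) = δ^3 · u(139987), so δ^3 = u(77300)/u(139987).
Since u(x) = √x, δ^3 = √(77300/139987) = 0.74310.
Hence δ = (0.74310)^(1/3) = 0.905765.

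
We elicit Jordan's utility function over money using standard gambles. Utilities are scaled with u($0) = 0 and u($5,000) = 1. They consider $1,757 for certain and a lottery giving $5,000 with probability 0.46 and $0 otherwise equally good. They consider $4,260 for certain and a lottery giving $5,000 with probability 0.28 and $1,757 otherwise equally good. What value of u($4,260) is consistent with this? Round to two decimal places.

0.61

The first gamble pins u($1,757): it must equal 0.46·1 + 0.54·0 = 0.46.
The second indifference gives u($4,260) = 0.28·u($5,000) + 0.72·u($1,757) = 0.28·1.00 + 0.72·0.46 = 0.6112.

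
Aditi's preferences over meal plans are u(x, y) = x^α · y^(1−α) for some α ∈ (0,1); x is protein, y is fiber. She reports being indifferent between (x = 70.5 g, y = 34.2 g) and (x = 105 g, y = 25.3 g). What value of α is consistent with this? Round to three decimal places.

The Cobb–Douglas utilities coincide, so 70.5^α·34.2^(1−α) = 105^α·25.3^(1−α).
Taking logs: α·ln 70.5 + (1−α)·ln 34.2 = α·ln 105 + (1−α)·ln 25.3, i.e. α·-0.398348 = (1−α)·-0.301421.
Thus α·(-0.699769) = -0.301421, so α = -0.301421/-0.699769 ≈ 0.431.

α ≈ 0.431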